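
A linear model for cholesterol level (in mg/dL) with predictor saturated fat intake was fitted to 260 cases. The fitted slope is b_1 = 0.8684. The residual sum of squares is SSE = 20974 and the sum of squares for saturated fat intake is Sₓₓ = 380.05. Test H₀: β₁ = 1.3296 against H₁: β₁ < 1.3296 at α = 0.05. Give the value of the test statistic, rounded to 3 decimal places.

MSE = SSE/(n − 2) = 20974/258 = 81.2946.
SE(b_1) = √(MSE/Sₓₓ) = √(81.2946/380.05) = 0.462499.
t = (0.8684 − 1.3296) / 0.462499 = -0.997.
df = n − 2 = 258.
One-sided p ≈ 0.1598, which is ≥ 0.05, so fail to reject H₀.
The data do not give significant evidence that the true slope on saturated fat intake is below 1.3296 mg/dL per unit.

t = -0.997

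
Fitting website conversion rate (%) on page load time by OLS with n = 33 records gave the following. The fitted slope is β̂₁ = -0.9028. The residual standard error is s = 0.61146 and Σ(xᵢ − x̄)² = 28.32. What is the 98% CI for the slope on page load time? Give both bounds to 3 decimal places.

(-1.185, -0.621)

SE(β̂₁) = s/√Sₓₓ = 0.61146/√28.32 = 0.1149.
df = n − 2 = 31.
t* = t_{0.01, 31} = 2.452824.
Margin = t* × SE = 2.452824 × 0.1149 = 0.28183.
CI: -0.9028 ± 0.28183 → (-1.185, -0.621).
With 98% confidence, each one-unit increase in page load time is associated with a change of between -1.185 and -0.621 % in website conversion rate.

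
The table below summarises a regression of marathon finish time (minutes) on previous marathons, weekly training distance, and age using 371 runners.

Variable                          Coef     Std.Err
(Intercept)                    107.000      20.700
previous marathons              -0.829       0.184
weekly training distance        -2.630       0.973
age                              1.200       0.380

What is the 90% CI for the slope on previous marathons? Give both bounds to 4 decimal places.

Read off: b = -0.829, SE = 0.184 for previous marathons.
df = n − k − 1 = 371 − 3 − 1 = 367.
t* = t_{0.05, 367} = 1.649016.
Margin = t* × SE = 1.649016 × 0.184 = 0.303419.
CI: -0.829 ± 0.303419 → (-1.1324, -0.5256).

(-1.1324, -0.5256)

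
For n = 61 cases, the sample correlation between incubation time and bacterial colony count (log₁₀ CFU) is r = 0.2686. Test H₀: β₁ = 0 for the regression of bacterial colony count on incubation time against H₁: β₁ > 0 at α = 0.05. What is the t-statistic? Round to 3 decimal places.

t = 2.142

t = r·√(n − 2)/√(1 − r²) = 0.2686·√59/√0.927854 = 2.142.
df = n − 2 = 59.
One-sided p ≈ 0.0182, which is < 0.05, so reject H₀.
There is evidence of a linear association between incubation time and bacterial colony count.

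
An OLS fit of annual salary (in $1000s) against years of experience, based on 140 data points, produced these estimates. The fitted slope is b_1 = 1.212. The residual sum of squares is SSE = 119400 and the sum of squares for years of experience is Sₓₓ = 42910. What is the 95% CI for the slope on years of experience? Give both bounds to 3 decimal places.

MSE = SSE/(n − 2) = 119400/138 = 865.217.
SE(b_1) = √(MSE/Sₓₓ) = √(865.217/42910) = 0.141998.
df = n − 2 = 138.
t* = t_{0.025, 138} = 1.977304.
Margin = t* × SE = 1.977304 × 0.141998 = 0.28077.
CI: 1.212 ± 0.28077 → (0.931, 1.493).
With 95% confidence, each one-unit increase in years of experience is associated with a change of between 0.931 and 1.493 $1000s in annual salary.

(0.931, 1.493)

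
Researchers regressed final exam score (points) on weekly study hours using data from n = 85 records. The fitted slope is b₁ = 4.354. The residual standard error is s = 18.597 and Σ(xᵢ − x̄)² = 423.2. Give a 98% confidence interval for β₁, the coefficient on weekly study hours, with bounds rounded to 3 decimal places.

(2.210, 6.498)

SE(b₁) = s/√Sₓₓ = 18.597/√423.2 = 0.904003.
df = n − 2 = 83.
t* = t_{0.01, 83} = 2.372119.
Margin = t* × SE = 2.372119 × 0.904003 = 2.14440.
CI: 4.354 ± 2.14440 → (2.210, 6.498).
With 98% confidence, each one-unit increase in weekly study hours is associated with a change of between 2.210 and 6.498 points in final exam score.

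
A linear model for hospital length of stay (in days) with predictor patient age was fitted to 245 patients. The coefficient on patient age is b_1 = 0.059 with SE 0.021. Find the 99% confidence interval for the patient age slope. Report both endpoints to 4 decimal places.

(0.0045, 0.1135)

df = n − 2 = 245 − 2 = 243.
t* = t_{0.005, 243} = 2.596212.
Margin = t* × SE = 2.596212 × 0.021 = 0.054520.
CI: 0.059 ± 0.054520 → (0.0045, 0.1135).
With 99% confidence, each one-unit increase in patient age is associated with a change of between 0.0045 and 0.1135 days in hospital length of stay.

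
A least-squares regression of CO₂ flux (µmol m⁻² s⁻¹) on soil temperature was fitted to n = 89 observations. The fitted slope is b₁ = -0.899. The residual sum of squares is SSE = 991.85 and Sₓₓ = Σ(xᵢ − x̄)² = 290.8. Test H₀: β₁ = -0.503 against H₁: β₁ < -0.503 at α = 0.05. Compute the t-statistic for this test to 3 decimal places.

MSE = SSE/(n − 2) = 991.85/87 = 11.4006.
SE(b₁) = √(MSE/Sₓₓ) = √(11.4006/290.8) = 0.198.
t = (-0.899 − (-0.503)) / 0.198 = -2.000.
df = n − 2 = 87.
One-sided p ≈ 0.0243, which is < 0.05, so reject H₀.
There is evidence that the true slope on soil temperature is below -0.503 µmol m⁻² s⁻¹ per unit.

t = -2.000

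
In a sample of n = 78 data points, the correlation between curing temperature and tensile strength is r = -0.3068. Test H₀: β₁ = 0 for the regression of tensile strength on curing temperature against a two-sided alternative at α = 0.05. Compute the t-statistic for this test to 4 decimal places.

t = -2.8101

t = r·√(n − 2)/√(1 − r²) = -0.3068·√76/√0.905874 = -2.8101.
df = n − 2 = 76.
Two-sided p ≈ 0.0063, which is < 0.05, so reject H₀.
There is evidence of a linear association between curing temperature and tensile strength.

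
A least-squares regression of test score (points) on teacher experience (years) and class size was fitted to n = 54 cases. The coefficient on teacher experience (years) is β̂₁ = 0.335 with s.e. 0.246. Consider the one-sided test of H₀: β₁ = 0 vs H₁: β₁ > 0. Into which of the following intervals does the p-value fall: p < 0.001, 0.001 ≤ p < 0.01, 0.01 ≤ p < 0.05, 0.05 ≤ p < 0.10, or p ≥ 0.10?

0.05 ≤ p < 0.10

t = 0.335 / 0.246 = 1.362.
df = n − k − 1 = 54 − 2 − 1 = 51.
One-sided p = P(T_{51} > t) ≈ 0.0896.
So 0.05 ≤ p < 0.10.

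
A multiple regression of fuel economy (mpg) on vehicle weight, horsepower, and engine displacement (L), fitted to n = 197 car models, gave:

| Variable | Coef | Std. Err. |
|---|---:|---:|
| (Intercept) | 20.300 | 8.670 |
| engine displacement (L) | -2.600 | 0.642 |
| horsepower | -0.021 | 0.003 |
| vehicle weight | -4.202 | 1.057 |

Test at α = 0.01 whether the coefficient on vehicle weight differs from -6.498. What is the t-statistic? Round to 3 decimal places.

Read off: b = -4.202, SE = 1.057 for vehicle weight.
H₀: β₁ = -6.498 vs H₁: β₁ ≠ -6.498.
t = (-4.202 − (-6.498)) / 1.057 = 2.172.
df = n − k − 1 = 197 − 3 − 1 = 193.
Two-sided p ≈ 0.0311, which is ≥ 0.01, so fail to reject H₀.
The data are consistent with a true slope of -6.498 mpg per unit of vehicle weight, holding the other predictors fixed.

t = 2.172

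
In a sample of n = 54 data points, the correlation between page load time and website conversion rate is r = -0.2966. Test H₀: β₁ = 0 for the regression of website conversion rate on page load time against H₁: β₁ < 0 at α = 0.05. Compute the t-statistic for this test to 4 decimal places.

t = -2.2396

t = r·√(n − 2)/√(1 − r²) = -0.2966·√52/√0.912028 = -2.2396.
df = n − 2 = 52.
One-sided p ≈ 0.0147, which is < 0.05, so reject H₀.
There is evidence of a linear association between page load time and website conversion rate.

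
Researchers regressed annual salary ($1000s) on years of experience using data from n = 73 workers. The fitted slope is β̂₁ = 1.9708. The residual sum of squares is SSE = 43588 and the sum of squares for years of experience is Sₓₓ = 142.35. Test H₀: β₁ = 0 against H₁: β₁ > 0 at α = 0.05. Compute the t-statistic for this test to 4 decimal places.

MSE = SSE/(n − 2) = 43588/71 = 613.915.
SE(β̂₁) = √(MSE/Sₓₓ) = √(613.915/142.35) = 2.07671.
t = 1.9708 / 2.07671 = 0.9490.
df = n − 2 = 71.
One-sided p ≈ 0.1729, which is ≥ 0.05, so fail to reject H₀.
The data do not give significant evidence that the true slope on years of experience is positive.

t = 0.9490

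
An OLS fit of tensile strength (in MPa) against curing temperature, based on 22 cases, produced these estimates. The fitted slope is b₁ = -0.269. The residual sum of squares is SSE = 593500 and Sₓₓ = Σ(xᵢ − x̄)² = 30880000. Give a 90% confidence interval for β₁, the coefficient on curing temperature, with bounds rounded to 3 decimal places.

(-0.322, -0.216)

MSE = SSE/(n − 2) = 593500/20 = 29675.
SE(b₁) = √(MSE/Sₓₓ) = √(29675/30880000) = 0.0309996.
df = n − 2 = 20.
t* = t_{0.05, 20} = 1.724718.
Margin = t* × SE = 1.724718 × 0.0309996 = 0.05347.
CI: -0.269 ± 0.05347 → (-0.322, -0.216).
With 90% confidence, each one-unit increase in curing temperature is associated with a change of between -0.322 and -0.216 MPa in tensile strength.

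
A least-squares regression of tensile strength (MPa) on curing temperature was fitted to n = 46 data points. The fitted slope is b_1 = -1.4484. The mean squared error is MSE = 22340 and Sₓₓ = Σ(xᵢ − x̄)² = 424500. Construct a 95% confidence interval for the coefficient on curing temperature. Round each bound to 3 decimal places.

SE(b_1) = √(MSE/Sₓₓ) = √(22340/424500) = 0.229405.
df = n − 2 = 44.
t* = t_{0.025, 44} = 2.015368.
Margin = t* × SE = 2.015368 × 0.229405 = 0.46234.
CI: -1.4484 ± 0.46234 → (-1.911, -0.986).
With 95% confidence, each one-unit increase in curing temperature is associated with a change of between -1.911 and -0.986 MPa in tensile strength.

(-1.911, -0.986)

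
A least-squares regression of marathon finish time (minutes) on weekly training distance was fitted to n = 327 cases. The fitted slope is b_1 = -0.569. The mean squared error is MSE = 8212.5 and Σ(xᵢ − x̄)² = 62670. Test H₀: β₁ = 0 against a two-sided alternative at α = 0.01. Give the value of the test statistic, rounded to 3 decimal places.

SE(b_1) = √(MSE/Sₓₓ) = √(8212.5/62670) = 0.361999.
t = -0.569 / 0.361999 = -1.572.
df = n − 2 = 325.
Two-sided p ≈ 0.1170, which is ≥ 0.01, so fail to reject H₀.
The data do not give significant evidence of an association between weekly training distance and marathon finish time.

t = -1.572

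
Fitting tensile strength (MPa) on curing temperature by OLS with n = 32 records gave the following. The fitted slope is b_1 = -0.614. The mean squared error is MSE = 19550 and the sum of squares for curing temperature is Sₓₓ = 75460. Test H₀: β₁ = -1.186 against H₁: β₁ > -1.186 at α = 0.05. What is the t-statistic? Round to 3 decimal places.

SE(b_1) = √(MSE/Sₓₓ) = √(19550/75460) = 0.508997.
t = (-0.614 − (-1.186)) / 0.508997 = 1.124.
df = n − 2 = 30.
One-sided p ≈ 0.1350, which is ≥ 0.05, so fail to reject H₀.
The data do not give significant evidence that the true slope on curing temperature exceeds -1.186 MPa per unit.

t = 1.124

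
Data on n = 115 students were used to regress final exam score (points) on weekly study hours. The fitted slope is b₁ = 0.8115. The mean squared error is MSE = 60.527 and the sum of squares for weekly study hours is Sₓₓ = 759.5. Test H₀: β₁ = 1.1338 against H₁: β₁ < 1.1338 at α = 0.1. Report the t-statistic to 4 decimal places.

SE(b₁) = √(MSE/Sₓₓ) = √(60.527/759.5) = 0.2823.
t = (0.8115 − 1.1338) / 0.2823 = -1.1417.
df = n − 2 = 113.
One-sided p ≈ 0.1280, which is ≥ 0.1, so fail to reject H₀.
The data do not give significant evidence that the true slope on weekly study hours is below 1.1338 points per unit.

t = -1.1417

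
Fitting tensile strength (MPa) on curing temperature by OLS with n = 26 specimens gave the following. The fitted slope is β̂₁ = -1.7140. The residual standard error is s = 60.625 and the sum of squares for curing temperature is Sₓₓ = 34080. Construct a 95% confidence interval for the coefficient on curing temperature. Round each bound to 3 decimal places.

(-2.392, -1.036)

SE(β̂₁) = s/√Sₓₓ = 60.625/√34080 = 0.328399.
df = n − 2 = 24.
t* = t_{0.025, 24} = 2.063899.
Margin = t* × SE = 2.063899 × 0.328399 = 0.67778.
CI: -1.7140 ± 0.67778 → (-2.392, -1.036).
With 95% confidence, each one-unit increase in curing temperature is associated with a change of between -2.392 and -1.036 MPa in tensile strength.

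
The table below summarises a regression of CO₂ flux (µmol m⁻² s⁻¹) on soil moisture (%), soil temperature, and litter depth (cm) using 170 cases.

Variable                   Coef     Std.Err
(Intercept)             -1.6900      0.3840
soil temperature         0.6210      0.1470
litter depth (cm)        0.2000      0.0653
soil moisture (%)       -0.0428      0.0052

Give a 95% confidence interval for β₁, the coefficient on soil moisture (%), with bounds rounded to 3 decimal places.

Read off: b = -0.0428, SE = 0.0052 for soil moisture (%).
df = n − k − 1 = 170 − 3 − 1 = 166.
t* = t_{0.025, 166} = 1.974358.
Margin = t* × SE = 1.974358 × 0.0052 = 0.01027.
CI: -0.0428 ± 0.01027 → (-0.053, -0.033).

(-0.053, -0.033)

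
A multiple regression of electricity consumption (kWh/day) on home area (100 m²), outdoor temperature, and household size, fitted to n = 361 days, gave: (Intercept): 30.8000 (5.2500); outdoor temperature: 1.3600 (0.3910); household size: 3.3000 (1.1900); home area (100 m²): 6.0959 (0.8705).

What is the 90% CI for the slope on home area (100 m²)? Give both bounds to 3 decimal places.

Read off: b = 6.0959, SE = 0.8705 for home area (100 m²).
df = n − k − 1 = 361 − 3 − 1 = 357.
t* = t_{0.05, 357} = 1.649133.
Margin = t* × SE = 1.649133 × 0.8705 = 1.43557.
CI: 6.0959 ± 1.43557 → (4.660, 7.531).

(4.660, 7.531)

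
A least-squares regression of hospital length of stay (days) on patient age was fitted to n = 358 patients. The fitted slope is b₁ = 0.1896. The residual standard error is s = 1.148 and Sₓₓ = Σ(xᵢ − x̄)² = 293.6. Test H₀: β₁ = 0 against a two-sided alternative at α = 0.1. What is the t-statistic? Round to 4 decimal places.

SE(b₁) = s/√Sₓₓ = 1.148/√293.6 = 0.0669983.
t = 0.1896 / 0.0669983 = 2.8299.
df = n − 2 = 356.
Two-sided p ≈ 0.0049, which is < 0.1, so reject H₀.
There is evidence that patient age is associated with hospital length of stay.

t = 2.8299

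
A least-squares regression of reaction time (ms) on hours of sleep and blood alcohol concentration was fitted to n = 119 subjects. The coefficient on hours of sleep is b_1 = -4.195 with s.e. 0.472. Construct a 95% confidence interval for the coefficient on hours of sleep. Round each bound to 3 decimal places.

df = n − k − 1 = 119 − 2 − 1 = 116.
t* = t_{0.025, 116} = 1.980626.
Margin = t* × SE = 1.980626 × 0.472 = 0.93486.
CI: -4.195 ± 0.93486 → (-5.130, -3.260).
With 95% confidence, each one-unit increase in hours of sleep is associated with a change of between -5.130 and -3.260 ms in reaction time, holding the other predictors fixed.

(-5.130, -3.260)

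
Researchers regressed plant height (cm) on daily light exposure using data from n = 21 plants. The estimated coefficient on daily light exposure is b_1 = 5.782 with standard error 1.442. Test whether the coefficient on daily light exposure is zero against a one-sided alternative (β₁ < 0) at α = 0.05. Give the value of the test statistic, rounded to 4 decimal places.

H₀: β₁ = 0 vs H₁: β₁ < 0.
t = (b_1 − β₁⁰)/SE = 5.782 / 1.442 = 4.0097.
df = n − 2 = 21 − 2 = 19.
One-sided p ≈ 0.9996, which is ≥ 0.05, so fail to reject H₀.
The data do not give significant evidence that the true slope on daily light exposure is negative.

t = 4.0097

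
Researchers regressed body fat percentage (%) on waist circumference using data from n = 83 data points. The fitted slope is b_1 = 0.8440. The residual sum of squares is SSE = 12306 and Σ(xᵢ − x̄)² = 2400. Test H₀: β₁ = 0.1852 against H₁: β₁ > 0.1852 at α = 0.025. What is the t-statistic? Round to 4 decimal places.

MSE = SSE/(n − 2) = 12306/81 = 151.926.
SE(b_1) = √(MSE/Sₓₓ) = √(151.926/2400) = 0.2516.
t = (0.8440 − 0.1852) / 0.2516 = 2.6184.
df = n − 2 = 81.
One-sided p ≈ 0.0053, which is < 0.025, so reject H₀.
There is evidence that the true slope on waist circumference exceeds 0.1852 % per unit.

t = 2.6184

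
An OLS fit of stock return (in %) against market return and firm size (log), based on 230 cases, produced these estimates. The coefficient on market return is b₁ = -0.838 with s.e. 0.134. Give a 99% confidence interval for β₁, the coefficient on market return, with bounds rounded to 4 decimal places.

(-1.1861, -0.4899)

df = n − k − 1 = 230 − 2 − 1 = 227.
t* = t_{0.005, 227} = 2.597661.
Margin = t* × SE = 2.597661 × 0.134 = 0.348087.
CI: -0.838 ± 0.348087 → (-1.1861, -0.4899).
With 99% confidence, each one-unit increase in market return is associated with a change of between -1.1861 and -0.4899 % in stock return, holding the other predictors fixed.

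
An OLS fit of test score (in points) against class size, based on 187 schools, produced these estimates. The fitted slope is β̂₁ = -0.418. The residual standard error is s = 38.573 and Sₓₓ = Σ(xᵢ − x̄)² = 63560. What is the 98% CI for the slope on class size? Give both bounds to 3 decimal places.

(-0.777, -0.059)

SE(β̂₁) = s/√Sₓₓ = 38.573/√63560 = 0.153.
df = n − 2 = 185.
t* = t_{0.01, 185} = 2.346673.
Margin = t* × SE = 2.346673 × 0.153 = 0.35904.
CI: -0.418 ± 0.35904 → (-0.777, -0.059).
With 98% confidence, each one-unit increase in class size is associated with a change of between -0.777 and -0.059 points in test score.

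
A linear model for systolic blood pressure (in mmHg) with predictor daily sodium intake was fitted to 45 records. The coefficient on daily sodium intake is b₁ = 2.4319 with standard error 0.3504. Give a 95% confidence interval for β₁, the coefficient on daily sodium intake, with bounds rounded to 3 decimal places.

df = n − 2 = 45 − 2 = 43.
t* = t_{0.025, 43} = 2.016692.
Margin = t* × SE = 2.016692 × 0.3504 = 0.70665.
CI: 2.4319 ± 0.70665 → (1.725, 3.139).
With 95% confidence, each one-unit increase in daily sodium intake is associated with a change of between 1.725 and 3.139 mmHg in systolic blood pressure.

(1.725, 3.139)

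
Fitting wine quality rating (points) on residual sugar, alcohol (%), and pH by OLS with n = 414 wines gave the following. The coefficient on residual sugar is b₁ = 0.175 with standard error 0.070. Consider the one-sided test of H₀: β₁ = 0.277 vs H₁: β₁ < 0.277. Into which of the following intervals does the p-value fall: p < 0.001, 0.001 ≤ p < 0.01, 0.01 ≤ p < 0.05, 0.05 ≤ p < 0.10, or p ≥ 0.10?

t = (0.175 − 0.277) / 0.070 = -1.457.
df = n − k − 1 = 414 − 3 − 1 = 410.
One-sided p = P(T_{410} < t) ≈ 0.0729.
So 0.05 ≤ p < 0.10.

0.05 ≤ p < 0.10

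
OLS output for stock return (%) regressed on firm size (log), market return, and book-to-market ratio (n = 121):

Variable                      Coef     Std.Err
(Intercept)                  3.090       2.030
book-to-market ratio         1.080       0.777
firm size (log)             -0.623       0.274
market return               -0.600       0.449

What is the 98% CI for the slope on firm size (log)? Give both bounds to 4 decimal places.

Read off: b = -0.623, SE = 0.274 for firm size (log).
df = n − k − 1 = 121 − 3 − 1 = 117.
t* = t_{0.01, 117} = 2.358642.
Margin = t* × SE = 2.358642 × 0.274 = 0.646268.
CI: -0.623 ± 0.646268 → (-1.2693, 0.0233).

(-1.2693, 0.0233)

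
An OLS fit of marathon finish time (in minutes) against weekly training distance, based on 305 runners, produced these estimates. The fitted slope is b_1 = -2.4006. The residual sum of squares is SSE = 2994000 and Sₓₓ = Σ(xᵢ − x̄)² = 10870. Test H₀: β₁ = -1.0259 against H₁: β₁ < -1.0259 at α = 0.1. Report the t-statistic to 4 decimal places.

MSE = SSE/(n − 2) = 2994000/303 = 9881.19.
SE(b_1) = √(MSE/Sₓₓ) = √(9881.19/10870) = 0.953432.
t = (-2.4006 − (-1.0259)) / 0.953432 = -1.4418.
df = n − 2 = 303.
One-sided p ≈ 0.0752, which is < 0.1, so reject H₀.
There is evidence that the true slope on weekly training distance is below -1.0259 minutes per unit.

t = -1.4418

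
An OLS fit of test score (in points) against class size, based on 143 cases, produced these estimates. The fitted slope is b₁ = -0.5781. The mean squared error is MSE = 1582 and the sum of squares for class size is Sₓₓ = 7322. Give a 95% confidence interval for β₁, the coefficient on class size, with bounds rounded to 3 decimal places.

SE(b₁) = √(MSE/Sₓₓ) = √(1582/7322) = 0.464824.
df = n − 2 = 141.
t* = t_{0.025, 141} = 1.976931.
Margin = t* × SE = 1.976931 × 0.464824 = 0.91892.
CI: -0.5781 ± 0.91892 → (-1.497, 0.341).
With 95% confidence, each one-unit increase in class size is associated with a change of between -1.497 and 0.341 points in test score.

(-1.497, 0.341)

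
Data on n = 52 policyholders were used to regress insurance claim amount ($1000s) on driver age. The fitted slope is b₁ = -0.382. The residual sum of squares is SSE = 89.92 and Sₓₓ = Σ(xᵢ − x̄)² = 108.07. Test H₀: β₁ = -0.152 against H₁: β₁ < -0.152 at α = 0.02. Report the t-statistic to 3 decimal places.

t = -1.783

MSE = SSE/(n − 2) = 89.92/50 = 1.7984.
SE(b₁) = √(MSE/Sₓₓ) = √(1.7984/108.07) = 0.129.
t = (-0.382 − (-0.152)) / 0.129 = -1.783.
df = n − 2 = 50.
One-sided p ≈ 0.0403, which is ≥ 0.02, so fail to reject H₀.
The data do not give significant evidence that the true slope on driver age is below -0.152 $1000s per unit.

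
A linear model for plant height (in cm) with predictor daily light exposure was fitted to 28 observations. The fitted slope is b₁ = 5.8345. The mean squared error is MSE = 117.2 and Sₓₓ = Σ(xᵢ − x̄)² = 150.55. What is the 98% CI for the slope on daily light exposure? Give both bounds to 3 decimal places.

(3.648, 8.021)

SE(b₁) = √(MSE/Sₓₓ) = √(117.2/150.55) = 0.882315.
df = n − 2 = 26.
t* = t_{0.01, 26} = 2.47863.
Margin = t* × SE = 2.47863 × 0.882315 = 2.18693.
CI: 5.8345 ± 2.18693 → (3.648, 8.021).
With 98% confidence, each one-unit increase in daily light exposure is associated with a change of between 3.648 and 8.021 cm in plant height.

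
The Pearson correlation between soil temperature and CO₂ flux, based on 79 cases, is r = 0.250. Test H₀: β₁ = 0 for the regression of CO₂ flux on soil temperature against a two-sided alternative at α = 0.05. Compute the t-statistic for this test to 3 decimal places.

t = r·√(n − 2)/√(1 − r²) = 0.250·√77/√0.9375 = 2.266.
df = n − 2 = 77.
Two-sided p ≈ 0.0263, which is < 0.05, so reject H₀.
There is evidence of a linear association between soil temperature and CO₂ flux.

t = 2.266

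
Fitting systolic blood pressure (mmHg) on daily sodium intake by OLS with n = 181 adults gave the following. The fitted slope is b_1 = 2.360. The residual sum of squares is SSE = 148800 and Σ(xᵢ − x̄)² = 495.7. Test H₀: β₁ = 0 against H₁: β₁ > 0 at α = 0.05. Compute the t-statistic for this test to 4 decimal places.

t = 1.8224

MSE = SSE/(n − 2) = 148800/179 = 831.285.
SE(b_1) = √(MSE/Sₓₓ) = √(831.285/495.7) = 1.29499.
t = 2.360 / 1.29499 = 1.8224.
df = n − 2 = 179.
One-sided p ≈ 0.0350, which is < 0.05, so reject H₀.
There is evidence that the true slope on daily sodium intake is positive.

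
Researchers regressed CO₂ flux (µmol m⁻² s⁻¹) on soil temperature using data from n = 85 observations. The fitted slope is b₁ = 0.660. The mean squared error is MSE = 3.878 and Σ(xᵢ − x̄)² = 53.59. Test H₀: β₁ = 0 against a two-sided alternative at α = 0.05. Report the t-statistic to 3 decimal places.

SE(b₁) = √(MSE/Sₓₓ) = √(3.878/53.59) = 0.269006.
t = 0.660 / 0.269006 = 2.453.
df = n − 2 = 83.
Two-sided p ≈ 0.0162, which is < 0.05, so reject H₀.
There is evidence that soil temperature is associated with CO₂ flux.

t = 2.453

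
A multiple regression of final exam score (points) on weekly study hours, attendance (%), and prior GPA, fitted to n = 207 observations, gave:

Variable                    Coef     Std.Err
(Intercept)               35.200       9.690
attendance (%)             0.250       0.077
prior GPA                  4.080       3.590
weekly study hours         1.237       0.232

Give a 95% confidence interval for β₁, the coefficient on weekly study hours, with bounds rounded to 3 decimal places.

Read off: b = 1.237, SE = 0.232 for weekly study hours.
df = n − k − 1 = 207 − 3 − 1 = 203.
t* = t_{0.025, 203} = 1.971719.
Margin = t* × SE = 1.971719 × 0.232 = 0.45744.
CI: 1.237 ± 0.45744 → (0.780, 1.694).

(0.780, 1.694)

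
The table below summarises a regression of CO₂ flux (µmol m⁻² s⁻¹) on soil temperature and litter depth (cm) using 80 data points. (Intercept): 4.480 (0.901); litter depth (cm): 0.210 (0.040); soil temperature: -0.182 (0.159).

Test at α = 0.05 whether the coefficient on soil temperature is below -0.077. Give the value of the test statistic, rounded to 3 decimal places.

t = -0.660

Read off: b = -0.182, SE = 0.159 for soil temperature.
H₀: β₁ = -0.077 vs H₁: β₁ < -0.077.
t = (-0.182 − (-0.077)) / 0.159 = -0.660.
df = n − k − 1 = 80 − 2 − 1 = 77.
One-sided p ≈ 0.2555, which is ≥ 0.05, so fail to reject H₀.
The data do not give significant evidence that the true slope on soil temperature is below -0.077 µmol m⁻² s⁻¹ per unit, holding the other predictors fixed.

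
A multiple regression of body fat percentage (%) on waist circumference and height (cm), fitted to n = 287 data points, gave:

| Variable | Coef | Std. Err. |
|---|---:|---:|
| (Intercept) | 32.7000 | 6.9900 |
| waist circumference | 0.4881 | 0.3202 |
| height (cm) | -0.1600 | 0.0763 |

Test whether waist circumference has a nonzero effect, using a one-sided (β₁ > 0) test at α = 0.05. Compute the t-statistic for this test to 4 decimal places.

t = 1.5244

Read off: b = 0.4881, SE = 0.3202 for waist circumference.
H₀: β₁ = 0 vs H₁: β₁ > 0.
t = 0.4881 / 0.3202 = 1.5244.
df = n − k − 1 = 287 − 2 − 1 = 284.
One-sided p ≈ 0.0643, which is ≥ 0.05, so fail to reject H₀.
The data do not give significant evidence that the true slope on waist circumference is positive, holding the other predictors fixed.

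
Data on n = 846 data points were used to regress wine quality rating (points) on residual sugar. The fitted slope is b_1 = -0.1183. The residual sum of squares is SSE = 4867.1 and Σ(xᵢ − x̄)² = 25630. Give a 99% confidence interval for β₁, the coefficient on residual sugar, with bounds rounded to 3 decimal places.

(-0.157, -0.080)

MSE = SSE/(n − 2) = 4867.1/844 = 5.76671.
SE(b_1) = √(MSE/Sₓₓ) = √(5.76671/25630) = 0.0149999.
df = n − 2 = 844.
t* = t_{0.005, 844} = 2.581667.
Margin = t* × SE = 2.581667 × 0.0149999 = 0.03872.
CI: -0.1183 ± 0.03872 → (-0.157, -0.080).
With 99% confidence, each one-unit increase in residual sugar is associated with a change of between -0.157 and -0.080 points in wine quality rating.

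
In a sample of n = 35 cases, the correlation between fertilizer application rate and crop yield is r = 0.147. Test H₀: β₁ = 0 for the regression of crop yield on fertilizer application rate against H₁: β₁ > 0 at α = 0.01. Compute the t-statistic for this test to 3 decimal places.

t = 0.854

t = r·√(n − 2)/√(1 − r²) = 0.147·√33/√0.978391 = 0.854.
df = n − 2 = 33.
One-sided p ≈ 0.1997, which is ≥ 0.01, so fail to reject H₀.
The data do not give significant evidence of a linear association between fertilizer application rate and crop yield.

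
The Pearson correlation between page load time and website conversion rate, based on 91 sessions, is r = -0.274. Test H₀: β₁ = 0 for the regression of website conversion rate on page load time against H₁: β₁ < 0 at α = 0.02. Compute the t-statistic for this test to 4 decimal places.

t = -2.6878

t = r·√(n − 2)/√(1 − r²) = -0.274·√89/√0.924924 = -2.6878.
df = n − 2 = 89.
One-sided p ≈ 0.0043, which is < 0.02, so reject H₀.
There is evidence of a linear association between page load time and website conversion rate.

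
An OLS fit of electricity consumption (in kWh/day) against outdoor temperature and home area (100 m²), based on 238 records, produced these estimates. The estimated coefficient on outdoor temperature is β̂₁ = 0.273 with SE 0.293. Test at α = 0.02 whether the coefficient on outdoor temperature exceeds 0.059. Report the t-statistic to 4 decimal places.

t = 0.7304

H₀: β₁ = 0.059 vs H₁: β₁ > 0.059.
t = (β̂₁ − β₁⁰)/SE = (0.273 − 0.059) / 0.293 = 0.7304.
df = n − k − 1 = 238 − 2 − 1 = 235.
One-sided p ≈ 0.2329, which is ≥ 0.02, so fail to reject H₀.
The data do not give significant evidence that the true slope on outdoor temperature exceeds 0.059 kWh/day per unit, holding the other predictors fixed.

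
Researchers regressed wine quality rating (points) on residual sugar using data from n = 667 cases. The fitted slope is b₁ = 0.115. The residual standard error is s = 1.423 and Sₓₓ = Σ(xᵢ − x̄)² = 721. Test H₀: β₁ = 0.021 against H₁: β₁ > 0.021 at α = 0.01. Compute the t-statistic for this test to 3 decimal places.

t = 1.774

SE(b₁) = s/√Sₓₓ = 1.423/√721 = 0.0529953.
t = (0.115 − 0.021) / 0.0529953 = 1.774.
df = n − 2 = 665.
One-sided p ≈ 0.0383, which is ≥ 0.01, so fail to reject H₀.
The data do not give significant evidence that the true slope on residual sugar exceeds 0.021 points per unit.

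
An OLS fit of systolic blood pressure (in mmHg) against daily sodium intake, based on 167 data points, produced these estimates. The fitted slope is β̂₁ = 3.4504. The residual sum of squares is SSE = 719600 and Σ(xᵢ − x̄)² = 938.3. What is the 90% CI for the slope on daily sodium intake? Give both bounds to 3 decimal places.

(-0.116, 7.017)

MSE = SSE/(n − 2) = 719600/165 = 4361.21.
SE(β̂₁) = √(MSE/Sₓₓ) = √(4361.21/938.3) = 2.15592.
df = n − 2 = 165.
t* = t_{0.05, 165} = 1.654141.
Margin = t* × SE = 1.654141 × 2.15592 = 3.56620.
CI: 3.4504 ± 3.56620 → (-0.116, 7.017).
With 90% confidence, each one-unit increase in daily sodium intake is associated with a change of between -0.116 and 7.017 mmHg in systolic blood pressure.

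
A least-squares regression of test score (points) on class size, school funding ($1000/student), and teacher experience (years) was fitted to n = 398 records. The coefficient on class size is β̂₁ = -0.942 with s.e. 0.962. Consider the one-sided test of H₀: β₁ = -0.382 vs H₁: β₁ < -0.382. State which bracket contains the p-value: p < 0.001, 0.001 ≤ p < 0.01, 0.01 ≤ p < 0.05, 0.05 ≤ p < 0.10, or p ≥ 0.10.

t = (-0.942 − (-0.382)) / 0.962 = -0.582.
df = n − k − 1 = 398 − 3 − 1 = 394.
One-sided p = P(T_{394} < t) ≈ 0.2804.
So p ≥ 0.10.

p ≥ 0.10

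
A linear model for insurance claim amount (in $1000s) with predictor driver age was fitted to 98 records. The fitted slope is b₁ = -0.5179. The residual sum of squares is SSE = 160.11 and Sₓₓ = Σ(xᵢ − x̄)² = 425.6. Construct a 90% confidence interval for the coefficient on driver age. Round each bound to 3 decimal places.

MSE = SSE/(n − 2) = 160.11/96 = 1.66781.
SE(b₁) = √(MSE/Sₓₓ) = √(1.66781/425.6) = 0.0625998.
df = n − 2 = 96.
t* = t_{0.05, 96} = 1.660881.
Margin = t* × SE = 1.660881 × 0.0625998 = 0.10397.
CI: -0.5179 ± 0.10397 → (-0.622, -0.414).
With 90% confidence, each one-unit increase in driver age is associated with a change of between -0.622 and -0.414 $1000s in insurance claim amount.

(-0.622, -0.414)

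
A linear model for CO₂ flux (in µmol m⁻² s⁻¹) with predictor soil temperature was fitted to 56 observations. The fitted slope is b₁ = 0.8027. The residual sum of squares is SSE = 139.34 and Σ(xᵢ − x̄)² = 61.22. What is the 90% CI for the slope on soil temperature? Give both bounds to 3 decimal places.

(0.459, 1.146)

MSE = SSE/(n − 2) = 139.34/54 = 2.58037.
SE(b₁) = √(MSE/Sₓₓ) = √(2.58037/61.22) = 0.205303.
df = n − 2 = 54.
t* = t_{0.05, 54} = 1.673565.
Margin = t* × SE = 1.673565 × 0.205303 = 0.34359.
CI: 0.8027 ± 0.34359 → (0.459, 1.146).
With 90% confidence, each one-unit increase in soil temperature is associated with a change of between 0.459 and 1.146 µmol m⁻² s⁻¹ in CO₂ flux.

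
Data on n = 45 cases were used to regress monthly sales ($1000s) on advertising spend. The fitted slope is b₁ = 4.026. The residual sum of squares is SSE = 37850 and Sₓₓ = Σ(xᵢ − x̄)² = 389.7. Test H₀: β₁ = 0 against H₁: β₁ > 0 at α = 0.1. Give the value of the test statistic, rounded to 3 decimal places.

MSE = SSE/(n − 2) = 37850/43 = 880.233.
SE(b₁) = √(MSE/Sₓₓ) = √(880.233/389.7) = 1.50291.
t = 4.026 / 1.50291 = 2.679.
df = n − 2 = 43.
One-sided p ≈ 0.0052, which is < 0.1, so reject H₀.
There is evidence that the true slope on advertising spend is positive.

t = 2.679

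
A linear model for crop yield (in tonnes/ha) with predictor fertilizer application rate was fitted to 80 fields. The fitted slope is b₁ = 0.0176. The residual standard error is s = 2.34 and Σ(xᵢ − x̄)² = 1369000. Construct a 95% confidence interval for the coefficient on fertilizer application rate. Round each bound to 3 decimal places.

(0.014, 0.022)

SE(b₁) = s/√Sₓₓ = 2.34/√1369000 = 0.00199993.
df = n − 2 = 78.
t* = t_{0.025, 78} = 1.990847.
Margin = t* × SE = 1.990847 × 0.00199993 = 0.00398.
CI: 0.0176 ± 0.00398 → (0.014, 0.022).
With 95% confidence, each one-unit increase in fertilizer application rate is associated with a change of between 0.014 and 0.022 tonnes/ha in crop yield.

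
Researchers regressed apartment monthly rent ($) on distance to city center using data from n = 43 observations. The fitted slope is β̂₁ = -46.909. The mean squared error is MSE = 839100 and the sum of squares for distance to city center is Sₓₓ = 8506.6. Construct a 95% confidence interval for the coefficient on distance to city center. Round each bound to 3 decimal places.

(-66.967, -26.851)

SE(β̂₁) = √(MSE/Sₓₓ) = √(839100/8506.6) = 9.93182.
df = n − 2 = 41.
t* = t_{0.025, 41} = 2.019541.
Margin = t* × SE = 2.019541 × 9.93182 = 20.05772.
CI: -46.909 ± 20.05772 → (-66.967, -26.851).
With 95% confidence, each one-unit increase in distance to city center is associated with a change of between -66.967 and -26.851 $ in apartment monthly rent.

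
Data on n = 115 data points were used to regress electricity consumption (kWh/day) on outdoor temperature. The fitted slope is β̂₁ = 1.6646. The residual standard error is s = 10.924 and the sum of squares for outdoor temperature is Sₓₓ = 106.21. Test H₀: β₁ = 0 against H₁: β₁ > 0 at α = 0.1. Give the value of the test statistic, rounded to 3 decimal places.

t = 1.570

SE(β̂₁) = s/√Sₓₓ = 10.924/√106.21 = 1.05998.
t = 1.6646 / 1.05998 = 1.570.
df = n − 2 = 113.
One-sided p ≈ 0.0596, which is < 0.1, so reject H₀.
There is evidence that the true slope on outdoor temperature is positive.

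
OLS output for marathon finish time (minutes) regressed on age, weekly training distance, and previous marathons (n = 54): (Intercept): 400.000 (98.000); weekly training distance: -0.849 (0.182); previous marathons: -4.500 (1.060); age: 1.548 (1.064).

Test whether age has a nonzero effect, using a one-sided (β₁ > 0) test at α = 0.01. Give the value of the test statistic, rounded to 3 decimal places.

Read off: b = 1.548, SE = 1.064 for age.
H₀: β₁ = 0 vs H₁: β₁ > 0.
t = 1.548 / 1.064 = 1.455.
df = n − k − 1 = 54 − 3 − 1 = 50.
One-sided p ≈ 0.0760, which is ≥ 0.01, so fail to reject H₀.
The data do not give significant evidence that the true slope on age is positive, holding the other predictors fixed.

t = 1.455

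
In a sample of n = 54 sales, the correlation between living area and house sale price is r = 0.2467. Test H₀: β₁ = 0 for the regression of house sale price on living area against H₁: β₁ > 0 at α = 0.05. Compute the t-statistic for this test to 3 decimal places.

t = r·√(n − 2)/√(1 − r²) = 0.2467·√52/√0.939139 = 1.836.
df = n − 2 = 52.
One-sided p ≈ 0.0361, which is < 0.05, so reject H₀.
There is evidence of a linear association between living area and house sale price.

t = 1.836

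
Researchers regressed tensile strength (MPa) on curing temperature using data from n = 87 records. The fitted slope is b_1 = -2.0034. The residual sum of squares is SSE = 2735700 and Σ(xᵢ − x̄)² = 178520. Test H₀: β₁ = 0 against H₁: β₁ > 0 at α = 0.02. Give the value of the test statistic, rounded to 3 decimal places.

MSE = SSE/(n − 2) = 2735700/85 = 32184.7.
SE(b_1) = √(MSE/Sₓₓ) = √(32184.7/178520) = 0.424601.
t = -2.0034 / 0.424601 = -4.718.
df = n − 2 = 85.
One-sided p ≈ 1.0000, which is ≥ 0.02, so fail to reject H₀.
The data do not give significant evidence that the true slope on curing temperature is positive.

t = -4.718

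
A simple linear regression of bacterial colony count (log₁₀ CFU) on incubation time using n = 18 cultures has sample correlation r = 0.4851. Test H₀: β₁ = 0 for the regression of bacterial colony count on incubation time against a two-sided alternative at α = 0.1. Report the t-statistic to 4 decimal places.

t = r·√(n − 2)/√(1 − r²) = 0.4851·√16/√0.764678 = 2.2190.
df = n − 2 = 16.
Two-sided p ≈ 0.0413, which is < 0.1, so reject H₀.
There is evidence of a linear association between incubation time and bacterial colony count.

t = 2.2190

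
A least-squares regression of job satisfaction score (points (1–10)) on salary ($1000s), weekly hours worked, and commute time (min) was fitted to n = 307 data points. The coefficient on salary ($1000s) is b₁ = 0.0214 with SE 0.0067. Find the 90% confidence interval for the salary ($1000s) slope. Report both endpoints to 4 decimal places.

(0.0103, 0.0325)

df = n − k − 1 = 307 − 3 − 1 = 303.
t* = t_{0.05, 303} = 1.649898.
Margin = t* × SE = 1.649898 × 0.0067 = 0.011054.
CI: 0.0214 ± 0.011054 → (0.0103, 0.0325).
With 90% confidence, each one-unit increase in salary ($1000s) is associated with a change of between 0.0103 and 0.0325 points (1–10) in job satisfaction score, holding the other predictors fixed.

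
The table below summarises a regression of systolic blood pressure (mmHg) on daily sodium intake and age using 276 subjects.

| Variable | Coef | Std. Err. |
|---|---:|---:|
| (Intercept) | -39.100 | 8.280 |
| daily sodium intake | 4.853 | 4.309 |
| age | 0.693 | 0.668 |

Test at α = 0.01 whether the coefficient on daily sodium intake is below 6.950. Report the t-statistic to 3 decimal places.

t = -0.487

Read off: b = 4.853, SE = 4.309 for daily sodium intake.
H₀: β₁ = 6.950 vs H₁: β₁ < 6.950.
t = (4.853 − 6.950) / 4.309 = -0.487.
df = n − k − 1 = 276 − 2 − 1 = 273.
One-sided p ≈ 0.3134, which is ≥ 0.01, so fail to reject H₀.
The data do not give significant evidence that the true slope on daily sodium intake is below 6.950 mmHg per unit, holding the other predictors fixed.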